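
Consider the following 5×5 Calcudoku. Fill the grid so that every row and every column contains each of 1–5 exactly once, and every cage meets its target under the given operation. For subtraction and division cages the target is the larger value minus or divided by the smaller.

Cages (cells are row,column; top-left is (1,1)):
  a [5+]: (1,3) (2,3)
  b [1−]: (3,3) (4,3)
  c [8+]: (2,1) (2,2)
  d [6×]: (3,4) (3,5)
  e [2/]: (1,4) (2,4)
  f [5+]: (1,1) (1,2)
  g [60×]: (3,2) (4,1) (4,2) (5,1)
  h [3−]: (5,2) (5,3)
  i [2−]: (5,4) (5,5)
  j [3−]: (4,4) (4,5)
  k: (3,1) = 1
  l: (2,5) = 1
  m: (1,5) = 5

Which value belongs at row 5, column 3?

1

Cage m is given, which forces (1,5) = 5.
Cage l is given, so (2,5) = 1.
K is a freebie; hence (3,1) = 1.
The only place for 3 in column 4 is (3,4).
Row 3 already has 3; hence (3,5) = 2.
2 is placed in column 5, so (4,5) = 4.
Column 5 already has 4, leaving (5,5) = 3.
Cage b needs two cells with difference 1, which forces (3,3) = 4.
Cage g needs product 60, leaving (4,1) = 3.
Row 4 already has 3, leaving (4,3) = 5.
Cage j needs two cells with difference 3, so (4,4) = 1.
Column 4 now contains 1, so (5,4) = 5.
Column 1 now contains 3, which forces (2,1) = 5.
Cage c needs two cells with sum 8, which forces (2,2) = 3.
Row 2 now contains 3, so (2,3) = 2.
2 is placed in row 2, so (2,4) = 4.
4 is placed in row 3, so (3,2) = 5.
1 is placed in row 4, so (4,2) = 2.
Cage g needs product 60, which forces (5,1) = 2.
Cage h's pair has difference 3, which forces (5,2) = 4.
Cage h's pair has difference 3, so (5,3) = 1.
Column 1 already has 2, which forces (1,1) = 4.
Column 2 already has 3, which forces (1,2) = 1.
Column 3 now contains 2; hence (1,3) = 3.
Column 4 now contains 4; hence (1,4) = 2.
The full grid is 4 1 3 2 5 / 5 3 2 4 1 / 1 5 4 3 2 / 3 2 5 1 4 / 2 4 1 5 3.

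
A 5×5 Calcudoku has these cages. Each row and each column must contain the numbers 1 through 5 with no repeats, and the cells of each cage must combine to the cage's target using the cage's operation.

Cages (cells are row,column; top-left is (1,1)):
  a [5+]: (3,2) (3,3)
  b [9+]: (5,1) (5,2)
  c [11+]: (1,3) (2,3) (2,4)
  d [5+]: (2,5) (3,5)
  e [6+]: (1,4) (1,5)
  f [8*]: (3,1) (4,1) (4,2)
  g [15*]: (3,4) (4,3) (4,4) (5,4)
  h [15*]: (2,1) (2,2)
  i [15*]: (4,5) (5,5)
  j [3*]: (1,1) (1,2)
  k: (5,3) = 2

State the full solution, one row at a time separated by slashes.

3 1 5 4 2 / 5 3 4 2 1 / 1 2 3 5 4 / 2 4 1 3 5 / 4 5 2 1 3

Cage g needs product 15, so (4,3) = 1.
Cage k is given, which forces (5,3) = 2.
The 3 cells of cage f must have product 8, so (3,1) = 1.
1 is placed in row 3, so (3,2) = 2.
Column 2 already has 2, which forces (4,2) = 4.
Column 2 now contains 4, which forces (5,2) = 5.
Row 5 now contains 5, leaving (5,5) = 3.
Column 1 now contains 1, so (1,1) = 3.
The two cells of cage j must have product 3; hence (1,2) = 1.
Cage h's pair has product 15, so (2,1) = 5.
Column 2 now contains 5, leaving (2,2) = 3.
Row 2 already has 3, leaving (2,3) = 4.
Row 2 now contains 4, leaving (2,4) = 2.
The two cells of cage d must have sum 5, so (2,5) = 1.
Cage a needs two cells with sum 5, leaving (3,3) = 3.
Row 3 now contains 3; hence (3,4) = 5.
Column 5 already has 3, so (3,5) = 4.
4 is placed in row 4, leaving (4,1) = 2.
5 is placed in column 4, leaving (4,4) = 3.
Column 5 already has 3, so (4,5) = 5.
Row 5 now contains 5, which forces (5,1) = 4.
Row 5 already has 3; hence (5,4) = 1.
4 is placed in column 3, leaving (1,3) = 5.
5 is placed in column 4, leaving (1,4) = 4.
5 is placed in column 5; hence (1,5) = 2.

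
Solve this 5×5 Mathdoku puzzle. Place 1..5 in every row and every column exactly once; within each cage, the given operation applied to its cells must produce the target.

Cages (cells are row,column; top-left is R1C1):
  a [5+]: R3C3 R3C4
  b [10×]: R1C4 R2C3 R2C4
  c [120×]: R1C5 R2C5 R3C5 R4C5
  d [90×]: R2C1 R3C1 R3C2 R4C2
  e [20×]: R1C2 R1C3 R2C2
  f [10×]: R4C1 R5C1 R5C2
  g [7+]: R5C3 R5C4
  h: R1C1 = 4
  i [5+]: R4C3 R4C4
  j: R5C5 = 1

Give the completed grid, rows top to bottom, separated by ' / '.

4 1 5 2 3 / 3 4 1 5 2 / 2 3 4 1 5 / 1 5 2 3 4 / 5 2 3 4 1

Cage h is a single given cell, so R1C1 = 4.
J is a freebie, which forces R5C5 = 1.
The 3 cells of cage f must have product 10; hence R4C1 = 1.
In row 1, 3 can only go at R1C5, so R1C5 = 3.
In row 2, 3 can only go at R2C1, so R2C1 = 3.
The only place for 4 in row 4 is R4C5.
The only place for 4 in row 2 is R2C2.
The only place for 2 in row 1 is R1C4.
Cage i needs two cells with sum 5, leaving R4C3 = 2.
Column 4 now contains 2, which forces R4C4 = 3.
Cage d needs product 90; hence R3C1 = 2.
Cage d has product 90; hence R3C2 = 3.
Row 3 already has 2; hence R3C5 = 5.
Row 4 already has 3; hence R4C2 = 5.
Column 1 now contains 2; hence R5C1 = 5.
5 is placed in column 2, which forces R5C2 = 2.
Cage g needs two cells with sum 7, so R5C3 = 3.
Cage g's pair has sum 7, leaving R5C4 = 4.
5 is placed in column 2, leaving R1C2 = 1.
The 3 cells of cage e must have product 20, leaving R1C3 = 5.
5 is placed in column 3, leaving R2C3 = 1.
Row 2 already has 1, so R2C4 = 5.
Column 5 now contains 5, leaving R2C5 = 2.
Cage a's pair has sum 5, which forces R3C3 = 4.
Column 4 now contains 4; hence R3C4 = 1.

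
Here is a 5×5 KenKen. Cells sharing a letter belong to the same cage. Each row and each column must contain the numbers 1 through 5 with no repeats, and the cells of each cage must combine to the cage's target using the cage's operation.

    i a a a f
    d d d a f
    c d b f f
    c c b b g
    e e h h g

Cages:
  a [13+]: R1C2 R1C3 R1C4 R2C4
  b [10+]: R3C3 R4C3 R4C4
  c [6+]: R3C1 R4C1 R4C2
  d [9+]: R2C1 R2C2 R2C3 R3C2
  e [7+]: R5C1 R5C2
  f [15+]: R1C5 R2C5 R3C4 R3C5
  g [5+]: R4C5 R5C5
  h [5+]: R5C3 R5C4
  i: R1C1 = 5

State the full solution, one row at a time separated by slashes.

Cage i is given; hence R1C1 = 5.
In row 5, 5 can only go at R5C2, so R5C2 = 5.
Cage e needs two cells with sum 7, so R5C1 = 2.
The only place for 3 in row 5 is R5C5.
Cage g needs two cells with sum 5, which forces R4C5 = 2.
The 4 cells of cage f must have sum 15, which forces R2C5 = 5.
The 3 cells of cage c must have sum 6, leaving R3C1 = 1.
Cage f needs sum 15, which forces R3C4 = 5.
Row 3 already has 1, leaving R3C5 = 4.
The 3 cells of cage c must have sum 6, leaving R4C1 = 4.
Row 4 already has 2, so R4C2 = 1.
1 is placed in row 4, which forces R4C4 = 3.
Cage a has sum 13, so R1C4 = 2.
4 is placed in column 5, which forces R1C5 = 1.
Column 1 already has 4, leaving R2C1 = 3.
Cage d has sum 9, which forces R2C2 = 2.
Cage d has sum 9; hence R2C3 = 1.
Row 2 already has 5, so R2C4 = 4.
Cage d needs sum 9; hence R3C2 = 3.
Cage b has sum 10; hence R3C3 = 2.
Row 4 already has 3, so R4C3 = 5.
Column 3 now contains 1, so R5C3 = 4.
Column 4 already has 4; hence R5C4 = 1.
3 is placed in column 2, so R1C2 = 4.
Column 3 already has 4; hence R1C3 = 3.

5 4 3 2 1 / 3 2 1 4 5 / 1 3 2 5 4 / 4 1 5 3 2 / 2 5 4 1 3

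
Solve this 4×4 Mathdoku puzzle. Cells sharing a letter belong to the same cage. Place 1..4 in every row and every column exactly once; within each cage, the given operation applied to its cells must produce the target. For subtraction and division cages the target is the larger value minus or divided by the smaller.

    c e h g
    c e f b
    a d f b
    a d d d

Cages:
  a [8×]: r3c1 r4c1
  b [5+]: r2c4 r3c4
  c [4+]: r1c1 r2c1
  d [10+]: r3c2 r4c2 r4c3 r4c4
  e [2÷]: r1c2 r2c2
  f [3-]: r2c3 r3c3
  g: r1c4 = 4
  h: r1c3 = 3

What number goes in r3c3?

1

Cage h is given, leaving r1c3 = 3.
Cage g is given, leaving r1c4 = 4.
Row 1 now contains 3, leaving r1c1 = 1.
1 is placed in row 1, which forces r1c2 = 2.
Cage c needs two cells with sum 4, which forces r2c1 = 3.
Row 2 now contains 3, so r2c4 = 2.
Column 4 already has 2, which forces r3c4 = 3.
Column 4 now contains 3, so r4c4 = 1.
Cage d needs sum 10; hence r3c2 = 4.
Row 3 already has 4; hence r3c3 = 1.
Cage d needs sum 10, so r4c2 = 3.
Cage d has sum 10; hence r4c3 = 2.
4 is placed in column 2, leaving r2c2 = 1.
1 is placed in column 3; hence r2c3 = 4.
Row 3 already has 4, leaving r3c1 = 2.
Row 4 now contains 2, which forces r4c1 = 4.
Completed grid: 1 2 3 4 / 3 1 4 2 / 2 4 1 3 / 4 3 2 1.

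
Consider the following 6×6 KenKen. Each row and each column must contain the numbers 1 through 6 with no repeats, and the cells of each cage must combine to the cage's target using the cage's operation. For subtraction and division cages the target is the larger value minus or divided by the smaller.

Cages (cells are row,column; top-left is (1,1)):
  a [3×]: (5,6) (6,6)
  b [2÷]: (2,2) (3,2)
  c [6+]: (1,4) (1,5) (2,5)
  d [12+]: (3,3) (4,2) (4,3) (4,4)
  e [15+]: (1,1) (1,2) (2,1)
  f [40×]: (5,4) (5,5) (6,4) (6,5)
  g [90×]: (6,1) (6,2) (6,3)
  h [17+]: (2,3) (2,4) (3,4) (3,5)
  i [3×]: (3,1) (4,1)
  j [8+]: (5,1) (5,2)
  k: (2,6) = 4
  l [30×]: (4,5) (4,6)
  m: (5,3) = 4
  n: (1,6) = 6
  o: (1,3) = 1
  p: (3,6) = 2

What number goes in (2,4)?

O is a freebie, which forces (1,3) = 1.
Cage n is a single given cell; hence (1,6) = 6.
K is a freebie, which forces (2,6) = 4.
Cage p is given, leaving (3,6) = 2.
6 is placed in column 6; hence (4,6) = 5.
Cage m is given, leaving (5,3) = 4.
Cage e needs sum 15, leaving (2,1) = 6.
The 3 cells of cage c must have sum 6; hence (2,5) = 1.
Row 4 already has 5, so (4,5) = 6.
Row 5 needs a 6, and only (5,2) is open for it.
Cage b's pair has quotient 2, so (2,2) = 2.
The two cells of cage j must have sum 8, so (5,1) = 2.
Row 5 now contains 2, leaving (5,5) = 5.
The 3 cells of cage g must have product 90; hence (6,3) = 6.
Cage d needs sum 12, leaving (4,3) = 2.
5 is placed in row 5, which forces (5,4) = 1.
Row 5 already has 1, leaving (5,6) = 3.
3 is placed in column 6, so (6,6) = 1.
In row 3, 6 can only go at (3,4), so (3,4) = 6.
The 4 cells of cage h must have sum 17, leaving (3,5) = 3.
Cage c has sum 6; hence (1,4) = 3.
Column 5 now contains 3; hence (1,5) = 2.
Column 4 now contains 3, leaving (2,4) = 5.
3 is placed in row 3, leaving (3,1) = 1.
Row 3 now contains 1, so (3,2) = 4.
3 is placed in row 3, leaving (3,3) = 5.
Cage i needs two cells with product 3, which forces (4,1) = 3.
Cage d needs sum 12; hence (4,2) = 1.
Cage d has sum 12, leaving (4,4) = 4.
3 is placed in column 1, so (6,1) = 5.
Row 6 now contains 5, leaving (6,2) = 3.
4 is placed in column 4, so (6,4) = 2.
Column 5 now contains 2, leaving (6,5) = 4.
5 is placed in column 1, which forces (1,1) = 4.
Column 2 already has 4, which forces (1,2) = 5.
Row 2 now contains 5, so (2,3) = 3.
Completed grid: 4 5 1 3 2 6 / 6 2 3 5 1 4 / 1 4 5 6 3 2 / 3 1 2 4 6 5 / 2 6 4 1 5 3 / 5 3 6 2 4 1.

5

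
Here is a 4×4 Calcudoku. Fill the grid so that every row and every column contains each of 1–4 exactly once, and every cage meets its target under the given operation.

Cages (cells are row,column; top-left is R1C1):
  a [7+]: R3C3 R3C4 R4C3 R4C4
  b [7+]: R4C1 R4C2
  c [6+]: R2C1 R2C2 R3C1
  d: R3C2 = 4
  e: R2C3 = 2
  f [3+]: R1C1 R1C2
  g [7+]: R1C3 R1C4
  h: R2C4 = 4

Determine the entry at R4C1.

4

Cage e is given, leaving R2C3 = 2.
H is a freebie, so R2C4 = 4.
Cage d is a single given cell, which forces R3C2 = 4.
4 is placed in column 2, so R4C2 = 3.
Row 4 already has 3, leaving R4C3 = 1.
1 is placed in row 4, which forces R4C4 = 2.
Cage g needs two cells with sum 7, which forces R1C3 = 4.
4 is placed in column 4; hence R1C4 = 3.
Cage c has sum 6, which forces R2C1 = 3.
3 is placed in column 2; hence R2C2 = 1.
The 3 cells of cage c must have sum 6; hence R3C1 = 2.
Column 3 already has 1, which forces R3C3 = 3.
The 4 cells of cage a must have sum 7, leaving R3C4 = 1.
Row 4 already has 3, so R4C1 = 4.
Column 1 now contains 2, so R1C1 = 1.
Column 2 already has 1; hence R1C2 = 2.
Completed grid: 1 2 4 3 / 3 1 2 4 / 2 4 3 1 / 4 3 1 2.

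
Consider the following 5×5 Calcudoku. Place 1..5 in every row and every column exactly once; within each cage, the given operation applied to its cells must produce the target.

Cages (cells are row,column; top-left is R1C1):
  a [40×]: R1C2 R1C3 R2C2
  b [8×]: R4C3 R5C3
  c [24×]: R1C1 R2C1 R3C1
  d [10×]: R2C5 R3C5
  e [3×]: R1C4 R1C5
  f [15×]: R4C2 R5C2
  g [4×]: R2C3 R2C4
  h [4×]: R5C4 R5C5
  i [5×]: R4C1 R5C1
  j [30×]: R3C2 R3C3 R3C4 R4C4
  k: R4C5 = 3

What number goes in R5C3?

2

Cage k is a single given cell, leaving R4C5 = 3.
Cage e needs two cells with product 3; hence R1C4 = 3.
Column 5 now contains 3, so R1C5 = 1.
3 is placed in row 4; hence R4C2 = 5.
Cage f's pair has product 15, so R5C2 = 3.
Column 5 already has 1; hence R5C5 = 4.
Cage a has product 40, which forces R1C3 = 5.
The 4 cells of cage j must have product 30, so R3C3 = 3.
Cage j needs product 30, which forces R3C4 = 5.
Row 3 already has 5, leaving R3C5 = 2.
Row 4 now contains 5, leaving R4C1 = 1.
The two cells of cage b must have product 8, which forces R4C3 = 4.
Row 4 already has 1; hence R4C4 = 2.
The two cells of cage i must have product 5; hence R5C1 = 5.
Row 5 already has 4, which forces R5C3 = 2.
Row 5 already has 4; hence R5C4 = 1.
Cage c has product 24; hence R1C1 = 2.
2 is placed in row 1, leaving R1C2 = 4.
Cage c has product 24; hence R2C1 = 3.
Column 2 now contains 4, so R2C2 = 2.
4 is placed in column 3; hence R2C3 = 1.
Column 4 now contains 1; hence R2C4 = 4.
Column 5 already has 2, so R2C5 = 5.
Row 3 already has 2, so R3C1 = 4.
Row 3 already has 2, leaving R3C2 = 1.
Filled in: 2 4 5 3 1 / 3 2 1 4 5 / 4 1 3 5 2 / 1 5 4 2 3 / 5 3 2 1 4.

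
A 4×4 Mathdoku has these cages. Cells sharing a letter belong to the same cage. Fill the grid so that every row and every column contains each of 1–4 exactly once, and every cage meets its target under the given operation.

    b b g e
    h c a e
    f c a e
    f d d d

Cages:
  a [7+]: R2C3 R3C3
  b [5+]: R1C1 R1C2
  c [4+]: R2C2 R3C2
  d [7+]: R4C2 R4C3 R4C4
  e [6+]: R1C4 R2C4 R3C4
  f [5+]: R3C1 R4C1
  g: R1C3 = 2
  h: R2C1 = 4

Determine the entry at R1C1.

1

Cage g is given; hence R1C3 = 2.
Cage h is given, which forces R2C1 = 4.
Row 2 already has 4, leaving R2C3 = 3.
3 is placed in column 3, so R3C3 = 4.
Column 3 already has 4, so R4C3 = 1.
The two cells of cage b must have sum 5, leaving R1C1 = 1.
The two cells of cage b must have sum 5, which forces R1C2 = 4.
Row 1 now contains 1, which forces R1C4 = 3.
3 is placed in row 2; hence R2C2 = 1.
1 is placed in row 2, which forces R2C4 = 2.
Cage c needs two cells with sum 4, so R3C2 = 3.
Column 4 already has 2, leaving R3C4 = 1.
Column 2 now contains 4, leaving R4C2 = 2.
Column 4 already has 2, so R4C4 = 4.
Row 3 already has 3, which forces R3C1 = 2.
2 is placed in row 4, which forces R4C1 = 3.
The full grid is 1 4 2 3 / 4 1 3 2 / 2 3 4 1 / 3 2 1 4.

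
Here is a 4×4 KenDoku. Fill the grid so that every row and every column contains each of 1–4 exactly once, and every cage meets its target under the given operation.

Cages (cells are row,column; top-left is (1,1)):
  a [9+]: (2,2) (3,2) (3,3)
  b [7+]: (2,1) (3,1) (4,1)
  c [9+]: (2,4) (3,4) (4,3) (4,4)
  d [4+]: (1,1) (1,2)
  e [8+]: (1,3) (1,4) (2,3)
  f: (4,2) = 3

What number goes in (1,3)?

Cage f is given; hence (4,2) = 3.
Cage d needs two cells with sum 4, leaving (1,1) = 3.
3 is placed in column 2, so (1,2) = 1.
Cage e has sum 8, leaving (1,3) = 4.
Cage e has sum 8, leaving (1,4) = 2.
Cage e has sum 8; hence (2,3) = 2.
The 3 cells of cage a must have sum 9, so (3,3) = 3.
Column 3 now contains 2; hence (4,3) = 1.
Row 4 already has 1, so (4,4) = 4.
Row 2 now contains 2, so (2,2) = 4.
Cage c has sum 9, so (2,4) = 3.
Cage a needs sum 9, which forces (3,2) = 2.
Column 4 already has 4; hence (3,4) = 1.
Row 4 now contains 4, so (4,1) = 2.
Row 2 already has 4, leaving (2,1) = 1.
1 is placed in row 3, so (3,1) = 4.
Completed grid: 3 1 4 2 / 1 4 2 3 / 4 2 3 1 / 2 3 1 4.

4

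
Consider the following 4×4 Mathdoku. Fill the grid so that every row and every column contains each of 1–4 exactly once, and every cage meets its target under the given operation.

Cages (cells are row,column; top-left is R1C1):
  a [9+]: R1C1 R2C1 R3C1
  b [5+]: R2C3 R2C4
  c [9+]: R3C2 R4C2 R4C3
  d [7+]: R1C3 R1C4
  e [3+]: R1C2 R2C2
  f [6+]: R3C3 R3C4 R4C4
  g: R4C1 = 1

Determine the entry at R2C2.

2

Cage g is given; hence R4C1 = 1.
Row 1 needs a 1, and only R1C2 is open for it.
1 is placed in column 2, which forces R2C2 = 2.
The 3 cells of cage c must have sum 9; hence R4C3 = 2.
Row 4 now contains 2, leaving R4C4 = 3.
Cage d needs two cells with sum 7; hence R1C3 = 3.
3 is placed in column 4, leaving R1C4 = 4.
4 is placed in column 4, so R2C4 = 1.
The 3 cells of cage c must have sum 9, which forces R3C2 = 3.
Cage f has sum 6, so R3C3 = 1.
The 3 cells of cage f must have sum 6, leaving R3C4 = 2.
Row 4 already has 3, which forces R4C2 = 4.
Row 1 already has 4, which forces R1C1 = 2.
Cage a needs sum 9; hence R2C1 = 3.
Row 2 already has 1, so R2C3 = 4.
Row 3 now contains 2, which forces R3C1 = 4.
Completed grid: 2 1 3 4 / 3 2 4 1 / 4 3 1 2 / 1 4 2 3.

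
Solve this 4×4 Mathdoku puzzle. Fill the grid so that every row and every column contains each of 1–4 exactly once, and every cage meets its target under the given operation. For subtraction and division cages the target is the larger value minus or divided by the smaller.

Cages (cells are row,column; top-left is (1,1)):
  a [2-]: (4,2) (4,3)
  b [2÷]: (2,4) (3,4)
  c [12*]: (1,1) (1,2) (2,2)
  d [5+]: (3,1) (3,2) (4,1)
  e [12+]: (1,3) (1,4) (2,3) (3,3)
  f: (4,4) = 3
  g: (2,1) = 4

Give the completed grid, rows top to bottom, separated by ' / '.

Cage g is a single given cell, so (2,1) = 4.
Cage f is a single given cell, so (4,4) = 3.
Column 4 now contains 3, so (1,4) = 4.
The 4 cells of cage e must have sum 12, so (3,3) = 4.
4 is placed in column 3, leaving (4,3) = 2.
The 3 cells of cage c must have product 12; hence (1,1) = 2.
4 is placed in row 1, leaving (1,2) = 3.
Row 1 already has 3, so (1,3) = 1.
Cage c has product 12, leaving (2,2) = 2.
Column 3 now contains 1; hence (2,3) = 3.
Row 2 now contains 2, which forces (2,4) = 1.
Cage d needs sum 5, so (3,1) = 3.
Cage d needs sum 5, which forces (3,2) = 1.
Column 4 now contains 1, so (3,4) = 2.
2 is placed in row 4, leaving (4,1) = 1.
2 is placed in row 4, so (4,2) = 4.

2 3 1 4 / 4 2 3 1 / 3 1 4 2 / 1 4 2 3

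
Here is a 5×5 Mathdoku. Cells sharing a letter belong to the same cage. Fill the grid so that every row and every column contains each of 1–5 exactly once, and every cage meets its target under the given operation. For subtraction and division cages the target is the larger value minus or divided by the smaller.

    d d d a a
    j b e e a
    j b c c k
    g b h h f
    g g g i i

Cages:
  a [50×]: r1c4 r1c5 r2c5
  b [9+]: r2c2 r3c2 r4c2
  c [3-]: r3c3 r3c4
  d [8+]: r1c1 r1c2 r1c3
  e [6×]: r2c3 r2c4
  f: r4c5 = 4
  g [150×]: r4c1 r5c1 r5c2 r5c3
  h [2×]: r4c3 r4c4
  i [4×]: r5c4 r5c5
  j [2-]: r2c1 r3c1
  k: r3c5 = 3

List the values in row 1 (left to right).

1 4 3 5 2

The 3 cells of cage a must have product 50, leaving r1c4 = 5.
Cage a needs product 50, so r1c5 = 2.
Cage a needs product 50, so r2c5 = 5.
Cage k is given, leaving r3c5 = 3.
Cage g has product 150; hence r4c1 = 5.
Cage f is given; hence r4c5 = 4.
Column 5 now contains 4; hence r5c5 = 1.
Row 5 already has 1; hence r5c4 = 4.
Row 2 needs a 1, and only r2c2 is open for it.
Cage b needs sum 9, which forces r3c2 = 5.
5 is placed in row 3, so r3c3 = 4.
Cage b needs sum 9; hence r4c2 = 3.
Column 2 now contains 3, which forces r5c2 = 2.
Column 2 now contains 3, leaving r1c2 = 4.
Cage c needs two cells with difference 3, so r3c4 = 1.
Column 4 already has 1, which forces r4c4 = 2.
Row 5 already has 2, so r5c1 = 3.
The 4 cells of cage g must have product 150; hence r5c3 = 5.
Column 1 now contains 3, which forces r1c1 = 1.
Cage d has sum 8, leaving r1c3 = 3.
Column 1 now contains 3, which forces r2c1 = 4.
Cage e needs two cells with product 6, which forces r2c3 = 2.
Column 4 already has 2, so r2c4 = 3.
Row 3 already has 1, so r3c1 = 2.
Row 4 already has 2; hence r4c3 = 1.
The full grid is 1 4 3 5 2 / 4 1 2 3 5 / 2 5 4 1 3 / 5 3 1 2 4 / 3 2 5 4 1.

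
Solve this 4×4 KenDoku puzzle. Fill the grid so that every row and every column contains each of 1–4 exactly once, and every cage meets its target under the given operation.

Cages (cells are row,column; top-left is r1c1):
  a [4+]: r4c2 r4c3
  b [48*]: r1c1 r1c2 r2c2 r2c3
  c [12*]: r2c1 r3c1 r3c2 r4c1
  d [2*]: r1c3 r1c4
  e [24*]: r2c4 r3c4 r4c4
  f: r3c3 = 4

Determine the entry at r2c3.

1

Cage f is a single given cell, leaving r3c3 = 4.
In column 4, 1 can only go at r1c4, so r1c4 = 1.
Row 1 now contains 1, leaving r1c3 = 2.
Cage b needs product 48, which forces r1c1 = 4.
Cage b needs product 48; hence r1c2 = 3.
Cage b needs product 48, so r2c2 = 4.
Cage b has product 48, so r2c3 = 1.
3 is placed in column 2, which forces r4c2 = 1.
1 is placed in column 3, leaving r4c3 = 3.
The 4 cells of cage c must have product 12; hence r2c1 = 3.
Row 2 now contains 3, leaving r2c4 = 2.
Cage c has product 12; hence r3c1 = 1.
Column 2 now contains 1, leaving r3c2 = 2.
Column 4 already has 2; hence r3c4 = 3.
Row 4 already has 3; hence r4c1 = 2.
Cage e needs product 24; hence r4c4 = 4.
The full grid is 4 3 2 1 / 3 4 1 2 / 1 2 4 3 / 2 1 3 4.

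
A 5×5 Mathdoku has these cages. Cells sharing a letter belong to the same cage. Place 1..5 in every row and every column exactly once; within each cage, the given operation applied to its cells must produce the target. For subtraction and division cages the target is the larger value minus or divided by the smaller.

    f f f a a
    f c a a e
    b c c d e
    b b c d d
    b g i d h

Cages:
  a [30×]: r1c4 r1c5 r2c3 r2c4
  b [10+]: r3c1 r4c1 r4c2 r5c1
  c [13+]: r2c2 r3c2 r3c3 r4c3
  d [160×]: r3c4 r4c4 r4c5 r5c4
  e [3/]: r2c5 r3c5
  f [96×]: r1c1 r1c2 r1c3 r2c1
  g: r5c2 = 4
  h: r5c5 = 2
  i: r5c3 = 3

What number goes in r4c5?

4

Cage f has product 96, so r2c1 = 4.
Cage d has product 160, so r4c5 = 4.
G is a freebie, so r5c2 = 4.
Cage i is given; hence r5c3 = 3.
Cage h is a single given cell; hence r5c5 = 2.
The 4 cells of cage f must have product 96, leaving r1c3 = 4.
Cage d has product 160, leaving r3c4 = 4.
The 4 cells of cage d must have product 160, leaving r4c4 = 2.
2 is placed in row 5, which forces r5c4 = 5.
Cage a needs product 30, so r1c5 = 5.
Cage a has product 30, so r2c3 = 2.
Row 4 already has 2, so r4c2 = 1.
1 is placed in row 4, so r4c3 = 5.
5 is placed in row 5, leaving r5c1 = 1.
Column 2 already has 1, which forces r2c2 = 5.
Cage b needs sum 10, so r3c1 = 5.
Cage c has sum 13, leaving r3c2 = 2.
5 is placed in column 3, leaving r3c3 = 1.
Row 3 now contains 1, so r3c5 = 3.
Row 4 already has 5; hence r4c1 = 3.
3 is placed in column 1, so r1c1 = 2.
2 is placed in column 2, so r1c2 = 3.
Row 1 now contains 3, which forces r1c4 = 1.
Column 4 already has 1, so r2c4 = 3.
3 is placed in column 5; hence r2c5 = 1.
The full grid is 2 3 4 1 5 / 4 5 2 3 1 / 5 2 1 4 3 / 3 1 5 2 4 / 1 4 3 5 2.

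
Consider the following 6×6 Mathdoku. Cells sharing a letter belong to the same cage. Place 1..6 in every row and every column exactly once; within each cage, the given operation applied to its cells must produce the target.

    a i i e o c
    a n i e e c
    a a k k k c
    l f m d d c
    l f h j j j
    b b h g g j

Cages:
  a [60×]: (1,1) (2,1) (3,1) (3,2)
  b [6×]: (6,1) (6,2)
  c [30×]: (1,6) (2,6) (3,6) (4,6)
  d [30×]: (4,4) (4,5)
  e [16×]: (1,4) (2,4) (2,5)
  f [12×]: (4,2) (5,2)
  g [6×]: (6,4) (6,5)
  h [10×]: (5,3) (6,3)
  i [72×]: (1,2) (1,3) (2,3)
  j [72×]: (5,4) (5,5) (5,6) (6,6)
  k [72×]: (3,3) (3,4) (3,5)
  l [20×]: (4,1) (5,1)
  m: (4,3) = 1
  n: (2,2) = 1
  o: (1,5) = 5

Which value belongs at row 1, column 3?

4

Cage o is a single given cell, leaving (1,5) = 5.
Cage n is given, leaving (2,2) = 1.
Row 2 already has 1, leaving (2,4) = 4.
Row 2 now contains 4, which forces (2,5) = 2.
Cage m is a single given cell, leaving (4,3) = 1.
Column 5 now contains 5; hence (4,5) = 6.
4 is placed in column 4, so (1,4) = 2.
Row 4 already has 6, which forces (4,4) = 5.
2 is placed in column 4, so (6,4) = 6.
The 3 cells of cage k must have product 72, leaving (3,3) = 6.
Column 4 now contains 6, leaving (3,4) = 3.
Cage k has product 72, leaving (3,5) = 4.
Row 4 already has 5, leaving (4,1) = 4.
The two cells of cage l must have product 20; hence (5,1) = 5.
5 is placed in row 5, so (5,3) = 2.
Column 4 already has 3; hence (5,4) = 1.
Row 5 now contains 1; hence (5,5) = 3.
2 is placed in row 5; hence (5,6) = 6.
Column 3 already has 2; hence (6,3) = 5.
The two cells of cage g must have product 6, which forces (6,5) = 1.
The 4 cells of cage a must have product 60, so (1,1) = 1.
Cage i has product 72, so (1,2) = 6.
Cage i has product 72, which forces (1,3) = 4.
Row 1 now contains 1, leaving (1,6) = 3.
Cage a has product 60, which forces (2,1) = 6.
6 is placed in column 3; hence (2,3) = 3.
Column 6 now contains 3, leaving (2,6) = 5.
Cage a has product 60, which forces (3,1) = 2.
The 4 cells of cage a must have product 60; hence (3,2) = 5.
2 is placed in row 3, so (3,6) = 1.
The two cells of cage f must have product 12, leaving (4,2) = 3.
Column 6 now contains 3; hence (4,6) = 2.
Row 5 now contains 6; hence (5,2) = 4.
2 is placed in column 1, leaving (6,1) = 3.
Column 2 already has 3, which forces (6,2) = 2.
The 4 cells of cage j must have product 72, so (6,6) = 4.
The full grid is 1 6 4 2 5 3 / 6 1 3 4 2 5 / 2 5 6 3 4 1 / 4 3 1 5 6 2 / 5 4 2 1 3 6 / 3 2 5 6 1 4.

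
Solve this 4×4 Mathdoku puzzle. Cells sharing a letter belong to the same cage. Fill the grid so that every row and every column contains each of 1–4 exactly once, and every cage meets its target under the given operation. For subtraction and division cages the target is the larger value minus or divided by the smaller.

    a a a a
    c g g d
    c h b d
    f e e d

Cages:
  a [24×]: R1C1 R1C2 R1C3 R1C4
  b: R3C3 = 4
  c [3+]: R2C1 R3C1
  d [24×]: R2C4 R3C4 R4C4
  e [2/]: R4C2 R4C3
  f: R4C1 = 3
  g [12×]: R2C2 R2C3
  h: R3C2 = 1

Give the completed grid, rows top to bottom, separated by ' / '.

4 3 2 1 / 1 4 3 2 / 2 1 4 3 / 3 2 1 4

Cage h is a single given cell, which forces R3C2 = 1.
Cage b is a single given cell; hence R3C3 = 4.
F is a freebie, so R4C1 = 3.
Cage c needs two cells with sum 3, which forces R2C1 = 1.
The two cells of cage g must have product 12, leaving R2C2 = 4.
Column 3 already has 4, which forces R2C3 = 3.
Row 2 now contains 3, leaving R2C4 = 2.
Row 3 now contains 1, leaving R3C1 = 2.
Column 4 now contains 2, leaving R3C4 = 3.
Column 2 now contains 4, so R4C2 = 2.
Row 4 already has 2, so R4C3 = 1.
Column 4 now contains 2, leaving R4C4 = 4.
2 is placed in column 1, so R1C1 = 4.
Column 2 already has 2, so R1C2 = 3.
Column 3 now contains 1, so R1C3 = 2.
Column 4 already has 4, which forces R1C4 = 1.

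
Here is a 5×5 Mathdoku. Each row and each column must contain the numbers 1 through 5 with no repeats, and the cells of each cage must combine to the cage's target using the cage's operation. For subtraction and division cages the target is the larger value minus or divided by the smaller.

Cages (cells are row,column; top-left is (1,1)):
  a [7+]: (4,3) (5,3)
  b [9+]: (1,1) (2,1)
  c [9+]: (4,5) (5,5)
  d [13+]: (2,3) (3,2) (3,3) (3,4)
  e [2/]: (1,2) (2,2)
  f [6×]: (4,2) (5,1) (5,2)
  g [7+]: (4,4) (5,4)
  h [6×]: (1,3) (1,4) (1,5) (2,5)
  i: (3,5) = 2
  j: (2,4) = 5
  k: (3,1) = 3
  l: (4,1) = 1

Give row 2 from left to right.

4 2 3 5 1

Cage j is given, leaving (2,4) = 5.
The 4 cells of cage h must have product 6, leaving (2,5) = 1.
Cage k is a single given cell, leaving (3,1) = 3.
Cage i is given; hence (3,5) = 2.
Cage l is a single given cell; hence (4,1) = 1.
Column 1 now contains 1, leaving (5,1) = 2.
Cage b's pair has sum 9, so (1,1) = 5.
2 is placed in column 5, leaving (1,5) = 3.
Row 2 already has 5; hence (2,1) = 4.
Row 2 already has 4, so (2,2) = 2.
Cage d has sum 13, which forces (2,3) = 3.
Cage f needs product 6, leaving (4,2) = 3.
3 is placed in row 4, leaving (4,4) = 4.
4 is placed in row 4, leaving (4,5) = 5.
Cage f needs product 6, leaving (5,2) = 1.
4 is placed in column 4, which forces (5,4) = 3.
Column 5 already has 5, so (5,5) = 4.
Column 2 already has 1, leaving (1,2) = 4.
Column 2 already has 4, leaving (3,2) = 5.
5 is placed in row 3, so (3,3) = 4.
4 is placed in column 4, leaving (3,4) = 1.
4 is placed in row 4, leaving (4,3) = 2.
Row 5 already has 4, leaving (5,3) = 5.
2 is placed in column 3, which forces (1,3) = 1.
1 is placed in column 4; hence (1,4) = 2.
Filled in: 5 4 1 2 3 / 4 2 3 5 1 / 3 5 4 1 2 / 1 3 2 4 5 / 2 1 5 3 4.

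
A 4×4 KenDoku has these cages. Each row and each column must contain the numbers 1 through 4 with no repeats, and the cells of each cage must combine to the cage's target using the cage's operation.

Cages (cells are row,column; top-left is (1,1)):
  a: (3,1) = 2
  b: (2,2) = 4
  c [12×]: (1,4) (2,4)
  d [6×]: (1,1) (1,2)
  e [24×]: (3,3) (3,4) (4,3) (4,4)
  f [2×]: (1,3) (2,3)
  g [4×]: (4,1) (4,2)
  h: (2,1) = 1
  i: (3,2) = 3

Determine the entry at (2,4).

H is a freebie, leaving (2,1) = 1.
Cage b is given, which forces (2,2) = 4.
Row 2 now contains 1, so (2,3) = 2.
Row 2 now contains 4, leaving (2,4) = 3.
Cage a is a single given cell; hence (3,1) = 2.
Cage i is given, leaving (3,2) = 3.
Column 1 now contains 1, which forces (4,1) = 4.
4 is placed in column 2; hence (4,2) = 1.
1 is placed in row 4, so (4,3) = 3.
1 is placed in row 4, leaving (4,4) = 2.
2 is placed in column 1; hence (1,1) = 3.
Column 2 already has 3, which forces (1,2) = 2.
Column 3 already has 2, leaving (1,3) = 1.
Column 4 already has 3, which forces (1,4) = 4.
1 is placed in column 3, so (3,3) = 4.
Column 4 now contains 4, leaving (3,4) = 1.
Completed grid: 3 2 1 4 / 1 4 2 3 / 2 3 4 1 / 4 1 3 2.

3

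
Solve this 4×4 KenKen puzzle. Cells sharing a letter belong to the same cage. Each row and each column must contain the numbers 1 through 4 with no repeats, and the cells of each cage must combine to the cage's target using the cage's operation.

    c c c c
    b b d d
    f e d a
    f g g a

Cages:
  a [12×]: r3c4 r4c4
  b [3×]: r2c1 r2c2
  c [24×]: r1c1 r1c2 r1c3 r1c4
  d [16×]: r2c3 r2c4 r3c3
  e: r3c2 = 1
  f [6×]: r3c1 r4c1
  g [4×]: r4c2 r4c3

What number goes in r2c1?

Cage e is a single given cell; hence r3c2 = 1.
1 is placed in column 2, leaving r4c2 = 4.
Row 4 already has 4; hence r4c3 = 1.
Row 4 already has 4, leaving r4c4 = 3.
Cage b's pair has product 3, so r2c1 = 1.
1 is placed in column 2; hence r2c2 = 3.
Column 3 already has 1, leaving r2c3 = 4.
The 3 cells of cage d must have product 16; hence r2c4 = 2.
Cage f needs two cells with product 6, leaving r3c1 = 3.
The 3 cells of cage d must have product 16; hence r3c3 = 2.
Column 4 already has 3; hence r3c4 = 4.
Row 4 already has 3; hence r4c1 = 2.
Column 1 already has 2, which forces r1c1 = 4.
Column 2 already has 3, leaving r1c2 = 2.
2 is placed in column 3, which forces r1c3 = 3.
4 is placed in column 4, so r1c4 = 1.
Completed grid: 4 2 3 1 / 1 3 4 2 / 3 1 2 4 / 2 4 1 3.

1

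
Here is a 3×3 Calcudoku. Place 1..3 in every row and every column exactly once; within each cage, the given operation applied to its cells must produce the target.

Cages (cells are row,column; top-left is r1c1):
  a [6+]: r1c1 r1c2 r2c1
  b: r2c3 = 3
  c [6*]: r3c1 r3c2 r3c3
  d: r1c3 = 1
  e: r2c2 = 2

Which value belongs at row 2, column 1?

1

D is a freebie, so r1c3 = 1.
Cage e is given, so r2c2 = 2.
Cage b is a single given cell, so r2c3 = 3.
Column 3 now contains 3, so r3c3 = 2.
Cage a needs sum 6; hence r1c1 = 2.
Column 2 already has 2, so r1c2 = 3.
3 is placed in row 2; hence r2c1 = 1.
Column 1 now contains 1, so r3c1 = 3.
3 is placed in column 2; hence r3c2 = 1.
Filled in: 2 3 1 / 1 2 3 / 3 1 2.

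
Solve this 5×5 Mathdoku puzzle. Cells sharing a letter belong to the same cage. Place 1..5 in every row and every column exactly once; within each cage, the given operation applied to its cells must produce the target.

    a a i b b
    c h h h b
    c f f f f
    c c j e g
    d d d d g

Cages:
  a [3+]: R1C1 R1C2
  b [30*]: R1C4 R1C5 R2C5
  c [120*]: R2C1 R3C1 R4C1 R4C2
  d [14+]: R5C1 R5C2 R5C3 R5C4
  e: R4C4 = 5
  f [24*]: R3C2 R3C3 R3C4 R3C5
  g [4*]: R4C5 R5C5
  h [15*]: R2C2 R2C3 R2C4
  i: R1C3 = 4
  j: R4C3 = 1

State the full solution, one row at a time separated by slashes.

Cage i is a single given cell, which forces R1C3 = 4.
Cage j is a single given cell; hence R4C3 = 1.
Cage e is given, so R4C4 = 5.
Row 4 now contains 1, leaving R4C5 = 4.
Column 5 now contains 4, which forces R5C5 = 1.
Row 1 needs a 5, and only R1C5 is open for it.
The only place for 3 in row 1 is R1C4.
Column 4 now contains 3; hence R2C4 = 1.
Cage b needs product 30, leaving R2C5 = 2.
Column 4 now contains 1; hence R3C4 = 4.
Column 5 already has 2, so R3C5 = 3.
Column 4 now contains 4, leaving R5C4 = 2.
Cage c has product 120, leaving R2C1 = 4.
4 is placed in row 3, leaving R3C1 = 5.
4 is placed in row 3, leaving R3C2 = 1.
Row 3 now contains 3; hence R3C3 = 2.
Column 1 now contains 5, so R5C1 = 3.
3 is placed in row 5, so R5C3 = 5.
Cage a needs two cells with sum 3, so R1C1 = 1.
1 is placed in column 2, which forces R1C2 = 2.
Cage h needs product 15; hence R2C2 = 5.
5 is placed in column 3, so R2C3 = 3.
Column 1 now contains 3, so R4C1 = 2.
Cage c needs product 120; hence R4C2 = 3.
Row 5 now contains 5, which forces R5C2 = 4.

1 2 4 3 5 / 4 5 3 1 2 / 5 1 2 4 3 / 2 3 1 5 4 / 3 4 5 2 1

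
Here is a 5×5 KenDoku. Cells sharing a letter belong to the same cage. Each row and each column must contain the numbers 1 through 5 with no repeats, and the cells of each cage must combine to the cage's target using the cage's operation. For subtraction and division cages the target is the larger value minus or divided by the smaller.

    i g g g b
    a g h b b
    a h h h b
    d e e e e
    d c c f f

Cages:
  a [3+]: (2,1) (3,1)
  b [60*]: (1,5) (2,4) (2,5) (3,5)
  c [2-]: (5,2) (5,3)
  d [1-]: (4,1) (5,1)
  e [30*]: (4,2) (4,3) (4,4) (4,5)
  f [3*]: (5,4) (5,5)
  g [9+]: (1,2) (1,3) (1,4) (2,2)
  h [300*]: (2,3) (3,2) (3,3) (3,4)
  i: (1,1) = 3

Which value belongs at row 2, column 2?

2

Cage i is given; hence (1,1) = 3.
Cage h needs product 300, leaving (2,3) = 5.
In row 4, 4 can only go at (4,1), so (4,1) = 4.
Cage d needs two cells with difference 1; hence (5,1) = 5.
In row 3, 2 can only go at (3,1), so (3,1) = 2.
2 is placed in column 1, so (2,1) = 1.
1 is placed in row 2, which forces (2,2) = 2.
2 is placed in column 2, so (5,2) = 4.
Row 5 already has 4, so (5,3) = 2.
Cage g has sum 9, which forces (1,2) = 1.
Cage g needs sum 9, which forces (1,3) = 4.
Cage g needs sum 9, leaving (1,4) = 2.
Row 1 already has 1, leaving (1,5) = 5.
Column 3 already has 4, which forces (3,3) = 3.
Column 5 already has 5, which forces (3,5) = 1.
Column 3 already has 3; hence (4,3) = 1.
Column 5 already has 1, which forces (5,5) = 3.
Cage b needs product 60, which forces (2,4) = 3.
Column 5 now contains 3, leaving (2,5) = 4.
3 is placed in row 3, leaving (3,2) = 5.
Cage h has product 300, which forces (3,4) = 4.
5 is placed in column 2, so (4,2) = 3.
Column 4 already has 3, which forces (4,4) = 5.
Column 5 now contains 3; hence (4,5) = 2.
Row 5 already has 3, which forces (5,4) = 1.
Completed grid: 3 1 4 2 5 / 1 2 5 3 4 / 2 5 3 4 1 / 4 3 1 5 2 / 5 4 2 1 3.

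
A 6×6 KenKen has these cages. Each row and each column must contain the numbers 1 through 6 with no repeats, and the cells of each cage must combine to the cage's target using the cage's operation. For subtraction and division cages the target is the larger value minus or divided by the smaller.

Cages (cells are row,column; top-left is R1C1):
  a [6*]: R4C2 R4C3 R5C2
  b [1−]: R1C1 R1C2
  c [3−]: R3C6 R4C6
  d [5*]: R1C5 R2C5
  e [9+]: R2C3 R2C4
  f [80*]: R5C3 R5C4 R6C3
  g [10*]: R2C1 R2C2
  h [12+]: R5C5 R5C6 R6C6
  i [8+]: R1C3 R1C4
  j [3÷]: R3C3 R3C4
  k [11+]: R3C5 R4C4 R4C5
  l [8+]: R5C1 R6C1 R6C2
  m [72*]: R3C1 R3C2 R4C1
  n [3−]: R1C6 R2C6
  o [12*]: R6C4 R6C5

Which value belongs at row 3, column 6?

The 3 cells of cage f must have product 80, leaving R5C3 = 5.
The 3 cells of cage f must have product 80, leaving R5C4 = 4.
The 3 cells of cage f must have product 80; hence R6C3 = 4.
Row 2 needs a 4, and only R2C6 is open for it.
The two cells of cage n must have difference 3; hence R1C6 = 1.
Column 6 now contains 1, leaving R5C6 = 6.
Row 1 now contains 1; hence R1C5 = 5.
Cage d's pair has product 5, so R2C5 = 1.
1 is placed in column 5, so R5C5 = 3.
The 3 cells of cage h must have sum 12, which forces R6C6 = 3.
The only place for 5 in row 3 is R3C6.
5 is placed in column 6, which forces R4C6 = 2.
The only place for 5 in row 4 is R4C4.
Cage k has sum 11, which forces R3C5 = 2.
Cage k has sum 11; hence R4C5 = 4.
Column 5 already has 2; hence R6C5 = 6.
Row 6 already has 6, which forces R6C4 = 2.
Cage i needs two cells with sum 8, so R1C3 = 2.
Column 4 now contains 2, which forces R1C4 = 6.
6 is placed in column 4, leaving R2C4 = 3.
Column 4 now contains 3, so R3C4 = 1.
Cage l has sum 8, so R5C1 = 2.
2 is placed in row 5, leaving R5C2 = 1.
Column 2 already has 1, so R6C2 = 5.
Column 1 now contains 2, leaving R2C1 = 5.
Column 2 already has 5; hence R2C2 = 2.
Row 2 now contains 3; hence R2C3 = 6.
Row 3 already has 1, so R3C3 = 3.
The 3 cells of cage a must have product 6, which forces R4C2 = 6.
Cage a needs product 6, leaving R4C3 = 1.
5 is placed in row 6; hence R6C1 = 1.
Cage m needs product 72, which forces R3C1 = 6.
Column 2 already has 6, leaving R3C2 = 4.
Row 4 already has 6, which forces R4C1 = 3.
Column 1 already has 3, so R1C1 = 4.
Column 2 now contains 4; hence R1C2 = 3.
Completed grid: 4 3 2 6 5 1 / 5 2 6 3 1 4 / 6 4 3 1 2 5 / 3 6 1 5 4 2 / 2 1 5 4 3 6 / 1 5 4 2 6 3.

5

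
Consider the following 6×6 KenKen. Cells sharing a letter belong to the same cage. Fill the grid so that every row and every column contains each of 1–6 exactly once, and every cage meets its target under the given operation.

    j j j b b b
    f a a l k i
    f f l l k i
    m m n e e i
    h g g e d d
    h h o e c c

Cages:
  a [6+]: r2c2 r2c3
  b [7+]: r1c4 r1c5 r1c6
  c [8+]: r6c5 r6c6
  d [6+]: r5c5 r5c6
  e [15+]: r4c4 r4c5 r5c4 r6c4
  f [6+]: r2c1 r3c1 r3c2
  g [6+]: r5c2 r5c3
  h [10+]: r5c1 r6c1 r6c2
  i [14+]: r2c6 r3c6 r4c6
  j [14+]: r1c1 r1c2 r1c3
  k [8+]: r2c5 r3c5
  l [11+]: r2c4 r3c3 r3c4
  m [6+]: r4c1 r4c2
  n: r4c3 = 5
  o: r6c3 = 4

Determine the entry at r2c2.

Cage n is a single given cell, so r4c3 = 5.
Cage o is given, which forces r6c3 = 4.
Cage j has sum 14, so r1c1 = 5.
Cage m's pair has sum 6, leaving r4c1 = 4.
The pair r2c2/r5c2 in column 2 holds {4, 5}, leaving r4c2 = 2.
The only place for 4 in row 3 is r3c4.
The 3 cells of cage l must have sum 11, so r2c4 = 1.
Cage l needs sum 11, so r3c3 = 6.
The 3 cells of cage j must have sum 14, which forces r1c2 = 6.
Column 3 already has 6, leaving r1c3 = 3.
1 is placed in column 4, so r1c4 = 2.
Cage a needs two cells with sum 6; hence r2c2 = 4.
Row 2 already has 1; hence r2c3 = 2.
Cage e needs sum 15, which forces r4c5 = 1.
4 is placed in column 2; hence r5c2 = 5.
Column 3 already has 2, so r5c3 = 1.
Column 5 now contains 1, which forces r1c5 = 4.
Cage b needs sum 7, so r1c6 = 1.
2 is placed in row 2, which forces r2c1 = 3.
Cage f needs sum 6, so r3c1 = 2.
Cage f needs sum 6, which forces r3c2 = 1.
Column 1 already has 3, so r5c1 = 6.
Row 5 already has 6; hence r5c4 = 3.
Column 5 now contains 4; hence r5c5 = 2.
Row 5 now contains 2, which forces r5c6 = 4.
Column 1 now contains 6, leaving r6c1 = 1.
Column 2 already has 1, which forces r6c2 = 3.
The 4 cells of cage e must have sum 15, so r6c4 = 5.
Row 6 already has 5, which forces r6c5 = 6.
Row 6 already has 6; hence r6c6 = 2.
6 is placed in column 5, so r2c5 = 5.
Row 2 now contains 5; hence r2c6 = 6.
The two cells of cage k must have sum 8; hence r3c5 = 3.
Row 3 already has 3, leaving r3c6 = 5.
Column 4 now contains 3, so r4c4 = 6.
Column 6 already has 6, so r4c6 = 3.
Filled in: 5 6 3 2 4 1 / 3 4 2 1 5 6 / 2 1 6 4 3 5 / 4 2 5 6 1 3 / 6 5 1 3 2 4 / 1 3 4 5 6 2.

4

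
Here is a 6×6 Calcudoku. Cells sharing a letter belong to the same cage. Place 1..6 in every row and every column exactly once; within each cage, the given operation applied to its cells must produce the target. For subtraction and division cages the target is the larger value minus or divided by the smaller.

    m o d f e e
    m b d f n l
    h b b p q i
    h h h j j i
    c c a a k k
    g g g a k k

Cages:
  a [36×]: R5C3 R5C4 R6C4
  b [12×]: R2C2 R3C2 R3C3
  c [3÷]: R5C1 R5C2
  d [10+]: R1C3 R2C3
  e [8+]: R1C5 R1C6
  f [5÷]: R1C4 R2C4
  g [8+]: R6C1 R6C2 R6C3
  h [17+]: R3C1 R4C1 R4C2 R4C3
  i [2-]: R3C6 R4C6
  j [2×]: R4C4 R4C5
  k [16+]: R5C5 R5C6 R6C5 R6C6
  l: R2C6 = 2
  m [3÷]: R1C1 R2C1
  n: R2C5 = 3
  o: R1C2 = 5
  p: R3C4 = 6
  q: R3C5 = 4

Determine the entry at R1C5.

2

Cage o is a single given cell, so R1C2 = 5.
5 is placed in row 1, leaving R1C4 = 1.
1 is placed in column 4; hence R2C4 = 5.
Cage n is given, so R2C5 = 3.
Cage l is a single given cell, so R2C6 = 2.
Cage p is given, so R3C4 = 6.
Q is a freebie, leaving R3C5 = 4.
1 is placed in column 4; hence R4C4 = 2.
Row 4 now contains 2, which forces R4C5 = 1.
Column 4 already has 2, so R6C4 = 3.
Cage e's pair has sum 8, so R1C5 = 2.
The two cells of cage e must have sum 8, which forces R1C6 = 6.
The 3 cells of cage a must have product 36, so R5C3 = 3.
Column 4 already has 3, which forces R5C4 = 4.
Row 1 now contains 2, leaving R1C1 = 3.
Row 1 already has 6, which forces R1C3 = 4.
Cage m needs two cells with quotient 3; hence R2C1 = 1.
Cage d needs two cells with sum 10; hence R2C3 = 6.
Column 3 already has 6, which forces R4C3 = 5.
Row 4 now contains 5, so R4C6 = 3.
The 4 cells of cage k must have sum 16, so R5C6 = 1.
Cage k has sum 16, so R6C6 = 4.
6 is placed in row 2; hence R2C2 = 4.
Cage h needs sum 17, so R3C1 = 2.
Cage b has product 12, leaving R3C2 = 3.
Cage b has product 12, so R3C3 = 1.
1 is placed in column 6, so R3C6 = 5.
Column 2 already has 4, which forces R4C2 = 6.
Column 1 now contains 2, so R5C1 = 6.
Column 2 now contains 6; hence R5C2 = 2.
6 is placed in row 5, leaving R5C5 = 5.
Cage g has sum 8, so R6C1 = 5.
Column 2 already has 2; hence R6C2 = 1.
1 is placed in column 3, so R6C3 = 2.
5 is placed in column 5, which forces R6C5 = 6.
Row 4 now contains 6, which forces R4C1 = 4.
Completed grid: 3 5 4 1 2 6 / 1 4 6 5 3 2 / 2 3 1 6 4 5 / 4 6 5 2 1 3 / 6 2 3 4 5 1 / 5 1 2 3 6 4.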